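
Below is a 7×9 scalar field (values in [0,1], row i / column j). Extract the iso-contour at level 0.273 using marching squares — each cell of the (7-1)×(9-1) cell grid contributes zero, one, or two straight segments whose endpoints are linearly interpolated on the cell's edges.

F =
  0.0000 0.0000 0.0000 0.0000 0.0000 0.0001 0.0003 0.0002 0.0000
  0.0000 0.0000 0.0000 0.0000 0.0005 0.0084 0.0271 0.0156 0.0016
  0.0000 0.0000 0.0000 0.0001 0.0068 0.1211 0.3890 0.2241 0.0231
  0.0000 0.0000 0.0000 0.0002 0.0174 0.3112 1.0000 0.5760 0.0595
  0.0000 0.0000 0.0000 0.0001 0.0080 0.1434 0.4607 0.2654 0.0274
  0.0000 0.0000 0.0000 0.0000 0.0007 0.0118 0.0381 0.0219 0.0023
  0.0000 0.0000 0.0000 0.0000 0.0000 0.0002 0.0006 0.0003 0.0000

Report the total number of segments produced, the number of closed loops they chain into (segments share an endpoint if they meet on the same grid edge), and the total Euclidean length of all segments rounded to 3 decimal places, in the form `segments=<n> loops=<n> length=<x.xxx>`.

cell (1,5): code 0100 → (1.679,6.000)–(2.000,5.567)
cell (1,6): code 1000 → (2.000,6.703)–(1.679,6.000)
cell (2,4): code 0100 → (2.799,5.000)–(3.000,4.870)
cell (2,5): code 1110 → (2.000,5.567)–(2.799,5.000)
cell (2,6): code 1101 → (2.139,7.000)–(2.000,6.703)
cell (2,7): code 1000 → (3.000,7.587)–(2.139,7.000)
cell (3,4): code 0010 → (3.000,4.870)–(3.228,5.000)
cell (3,5): code 0111 → (3.228,5.000)–(4.000,5.408)
cell (3,6): code 1011 → (4.000,6.961)–(3.976,7.000)
cell (3,7): code 0001 → (3.976,7.000)–(3.000,7.587)
cell (4,5): code 0010 → (4.000,5.408)–(4.444,6.000)
cell (4,6): code 0001 → (4.444,6.000)–(4.000,6.961)
total: 12 segments, chained into 1 closed loop(s), length Σ = 8.018931

segments=12 loops=1 length=8.019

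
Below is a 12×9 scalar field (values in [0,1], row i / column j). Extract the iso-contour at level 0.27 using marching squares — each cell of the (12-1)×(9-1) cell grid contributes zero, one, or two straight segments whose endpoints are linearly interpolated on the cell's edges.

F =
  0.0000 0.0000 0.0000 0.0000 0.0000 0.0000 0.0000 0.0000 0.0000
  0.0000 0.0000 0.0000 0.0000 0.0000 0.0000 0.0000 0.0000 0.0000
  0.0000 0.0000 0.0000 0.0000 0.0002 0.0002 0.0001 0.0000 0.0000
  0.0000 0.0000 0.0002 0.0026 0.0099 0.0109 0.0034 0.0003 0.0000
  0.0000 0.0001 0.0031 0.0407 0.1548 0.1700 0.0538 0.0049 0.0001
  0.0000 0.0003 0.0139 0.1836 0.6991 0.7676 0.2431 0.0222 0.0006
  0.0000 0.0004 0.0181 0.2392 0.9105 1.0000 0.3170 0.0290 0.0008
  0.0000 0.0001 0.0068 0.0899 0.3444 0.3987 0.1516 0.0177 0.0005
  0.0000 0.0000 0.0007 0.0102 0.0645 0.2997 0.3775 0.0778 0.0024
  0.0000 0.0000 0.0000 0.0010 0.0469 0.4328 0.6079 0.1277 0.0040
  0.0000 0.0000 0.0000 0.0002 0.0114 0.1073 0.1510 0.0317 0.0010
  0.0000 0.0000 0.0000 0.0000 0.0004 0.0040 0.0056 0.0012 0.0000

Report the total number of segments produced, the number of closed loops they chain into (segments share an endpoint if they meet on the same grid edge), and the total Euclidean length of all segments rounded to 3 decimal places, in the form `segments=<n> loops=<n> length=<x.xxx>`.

cell (4,3): code 0100 → (4.212,4.000)–(5.000,3.168)
cell (4,4): code 1100 → (4.167,5.000)–(4.212,4.000)
cell (4,5): code 1000 → (5.000,5.949)–(4.167,5.000)
cell (5,3): code 0110 → (5.000,3.168)–(6.000,3.046)
cell (5,5): code 1101 → (5.364,6.000)–(5.000,5.949)
cell (5,6): code 1000 → (6.000,6.163)–(5.364,6.000)
cell (6,3): code 0110 → (6.000,3.046)–(7.000,3.708)
cell (6,5): code 1011 → (7.000,5.521)–(6.284,6.000)
cell (6,6): code 0001 → (6.284,6.000)–(6.000,6.163)
cell (7,3): code 0010 → (7.000,3.708)–(7.266,4.000)
cell (7,4): code 0111 → (7.266,4.000)–(8.000,4.874)
cell (7,5): code 1101 → (7.524,6.000)–(7.000,5.521)
cell (7,6): code 1000 → (8.000,6.359)–(7.524,6.000)
cell (8,4): code 0110 → (8.000,4.874)–(9.000,4.578)
cell (8,6): code 1001 → (9.000,6.704)–(8.000,6.359)
cell (9,4): code 0010 → (9.000,4.578)–(9.500,5.000)
cell (9,5): code 0011 → (9.500,5.000)–(9.740,6.000)
cell (9,6): code 0001 → (9.740,6.000)–(9.000,6.704)
total: 18 segments, chained into 1 closed loop(s), length Σ = 15.475972

segments=18 loops=1 length=15.476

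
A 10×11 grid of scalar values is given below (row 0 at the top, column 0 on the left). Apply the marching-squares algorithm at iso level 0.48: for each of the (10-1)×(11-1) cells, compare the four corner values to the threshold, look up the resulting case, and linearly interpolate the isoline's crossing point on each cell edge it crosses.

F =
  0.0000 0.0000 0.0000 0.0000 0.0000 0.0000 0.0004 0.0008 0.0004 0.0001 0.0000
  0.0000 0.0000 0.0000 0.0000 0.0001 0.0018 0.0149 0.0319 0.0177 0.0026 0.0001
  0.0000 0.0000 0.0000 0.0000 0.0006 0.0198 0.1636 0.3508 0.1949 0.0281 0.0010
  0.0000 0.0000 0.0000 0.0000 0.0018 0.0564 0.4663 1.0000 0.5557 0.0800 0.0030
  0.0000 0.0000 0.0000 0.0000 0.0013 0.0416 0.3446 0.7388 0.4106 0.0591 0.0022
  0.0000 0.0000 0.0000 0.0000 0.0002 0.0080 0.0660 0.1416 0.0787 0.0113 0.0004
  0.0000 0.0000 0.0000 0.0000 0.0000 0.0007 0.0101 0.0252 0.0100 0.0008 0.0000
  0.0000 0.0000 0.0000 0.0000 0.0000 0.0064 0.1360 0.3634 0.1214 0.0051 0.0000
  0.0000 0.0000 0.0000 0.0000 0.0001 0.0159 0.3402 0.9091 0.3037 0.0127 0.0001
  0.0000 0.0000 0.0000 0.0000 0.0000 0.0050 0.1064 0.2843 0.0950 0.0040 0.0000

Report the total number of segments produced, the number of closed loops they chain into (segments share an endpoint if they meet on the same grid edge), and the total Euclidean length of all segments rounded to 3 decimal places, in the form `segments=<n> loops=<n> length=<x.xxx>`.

segments=12 loops=2 length=10.646

cell (2,6): code 0100 → (2.199,7.000)–(3.000,6.026)
cell (2,7): code 1100 → (2.790,8.000)–(2.199,7.000)
cell (2,8): code 1000 → (3.000,8.159)–(2.790,8.000)
cell (3,6): code 0110 → (3.000,6.026)–(4.000,6.343)
cell (3,7): code 1011 → (4.000,7.789)–(3.522,8.000)
cell (3,8): code 0001 → (3.522,8.000)–(3.000,8.159)
cell (4,6): code 0010 → (4.000,6.343)–(4.433,7.000)
cell (4,7): code 0001 → (4.433,7.000)–(4.000,7.789)
cell (7,6): code 0100 → (7.214,7.000)–(8.000,6.246)
cell (7,7): code 1000 → (8.000,7.709)–(7.214,7.000)
cell (8,6): code 0010 → (8.000,6.246)–(8.687,7.000)
cell (8,7): code 0001 → (8.687,7.000)–(8.000,7.709)
total: 12 segments, chained into 2 closed loop(s), length Σ = 10.645669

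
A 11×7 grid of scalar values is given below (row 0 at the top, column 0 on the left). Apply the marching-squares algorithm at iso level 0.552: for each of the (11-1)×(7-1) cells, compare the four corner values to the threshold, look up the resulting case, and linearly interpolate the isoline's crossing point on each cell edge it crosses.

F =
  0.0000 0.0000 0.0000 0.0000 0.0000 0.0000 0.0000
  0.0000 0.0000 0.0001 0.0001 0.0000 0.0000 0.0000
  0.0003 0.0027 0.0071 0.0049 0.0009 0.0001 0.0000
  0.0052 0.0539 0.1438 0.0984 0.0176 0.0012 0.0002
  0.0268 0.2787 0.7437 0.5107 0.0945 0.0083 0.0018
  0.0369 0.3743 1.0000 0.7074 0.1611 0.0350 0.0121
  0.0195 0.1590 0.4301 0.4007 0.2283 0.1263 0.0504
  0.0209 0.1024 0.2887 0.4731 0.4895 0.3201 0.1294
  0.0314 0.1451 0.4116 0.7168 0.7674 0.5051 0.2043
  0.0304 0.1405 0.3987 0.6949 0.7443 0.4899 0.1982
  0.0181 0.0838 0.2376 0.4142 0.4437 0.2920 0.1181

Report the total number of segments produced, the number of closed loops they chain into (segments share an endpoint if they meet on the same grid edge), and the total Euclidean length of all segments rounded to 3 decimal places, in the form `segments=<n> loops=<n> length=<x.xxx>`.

segments=16 loops=2 length=13.950

cell (3,1): code 0100 → (3.680,2.000)–(4.000,1.588)
cell (3,2): code 1000 → (4.000,2.823)–(3.680,2.000)
cell (4,1): code 0110 → (4.000,1.588)–(5.000,1.284)
cell (4,2): code 1101 → (4.210,3.000)–(4.000,2.823)
cell (4,3): code 1000 → (5.000,3.284)–(4.210,3.000)
cell (5,1): code 0010 → (5.000,1.284)–(5.786,2.000)
cell (5,2): code 0011 → (5.786,2.000)–(5.507,3.000)
cell (5,3): code 0001 → (5.507,3.000)–(5.000,3.284)
cell (7,2): code 0100 → (7.324,3.000)–(8.000,2.460)
cell (7,3): code 1100 → (7.225,4.000)–(7.324,3.000)
cell (7,4): code 1000 → (8.000,4.821)–(7.225,4.000)
cell (8,2): code 0110 → (8.000,2.460)–(9.000,2.518)
cell (8,4): code 1001 → (9.000,4.756)–(8.000,4.821)
cell (9,2): code 0010 → (9.000,2.518)–(9.509,3.000)
cell (9,3): code 0011 → (9.509,3.000)–(9.640,4.000)
cell (9,4): code 0001 → (9.640,4.000)–(9.000,4.756)
total: 16 segments, chained into 2 closed loop(s), length Σ = 13.949870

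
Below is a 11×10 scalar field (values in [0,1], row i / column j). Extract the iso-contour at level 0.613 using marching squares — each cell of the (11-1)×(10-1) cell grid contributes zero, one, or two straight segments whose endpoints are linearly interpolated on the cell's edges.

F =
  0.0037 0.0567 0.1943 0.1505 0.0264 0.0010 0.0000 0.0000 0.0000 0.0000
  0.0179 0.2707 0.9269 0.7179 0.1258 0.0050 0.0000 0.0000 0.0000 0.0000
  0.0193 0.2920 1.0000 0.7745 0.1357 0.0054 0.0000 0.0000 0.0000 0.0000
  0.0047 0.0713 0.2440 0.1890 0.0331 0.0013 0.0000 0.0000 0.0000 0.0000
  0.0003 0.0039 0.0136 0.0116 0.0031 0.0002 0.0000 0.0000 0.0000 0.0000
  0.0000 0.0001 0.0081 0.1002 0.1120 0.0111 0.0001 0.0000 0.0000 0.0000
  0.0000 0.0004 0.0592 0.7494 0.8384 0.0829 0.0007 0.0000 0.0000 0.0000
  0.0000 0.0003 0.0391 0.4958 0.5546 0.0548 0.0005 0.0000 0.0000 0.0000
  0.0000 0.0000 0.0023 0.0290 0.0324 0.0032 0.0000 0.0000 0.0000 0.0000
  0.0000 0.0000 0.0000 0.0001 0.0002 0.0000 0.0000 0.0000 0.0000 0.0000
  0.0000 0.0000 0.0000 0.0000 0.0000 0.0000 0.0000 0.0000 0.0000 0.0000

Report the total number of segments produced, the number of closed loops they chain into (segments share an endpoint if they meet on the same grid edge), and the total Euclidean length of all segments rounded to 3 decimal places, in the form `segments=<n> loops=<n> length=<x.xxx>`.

cell (0,1): code 0100 → (0.572,2.000)–(1.000,1.522)
cell (0,2): code 1100 → (0.815,3.000)–(0.572,2.000)
cell (0,3): code 1000 → (1.000,3.177)–(0.815,3.000)
cell (1,1): code 0110 → (1.000,1.522)–(2.000,1.453)
cell (1,3): code 1001 → (2.000,3.253)–(1.000,3.177)
cell (2,1): code 0010 → (2.000,1.453)–(2.512,2.000)
cell (2,2): code 0011 → (2.512,2.000)–(2.276,3.000)
cell (2,3): code 0001 → (2.276,3.000)–(2.000,3.253)
cell (5,2): code 0100 → (5.790,3.000)–(6.000,2.802)
cell (5,3): code 1100 → (5.690,4.000)–(5.790,3.000)
cell (5,4): code 1000 → (6.000,4.298)–(5.690,4.000)
cell (6,2): code 0010 → (6.000,2.802)–(6.538,3.000)
cell (6,3): code 0011 → (6.538,3.000)–(6.794,4.000)
cell (6,4): code 0001 → (6.794,4.000)–(6.000,4.298)
total: 14 segments, chained into 2 closed loop(s), length Σ = 10.260893

segments=14 loops=2 length=10.261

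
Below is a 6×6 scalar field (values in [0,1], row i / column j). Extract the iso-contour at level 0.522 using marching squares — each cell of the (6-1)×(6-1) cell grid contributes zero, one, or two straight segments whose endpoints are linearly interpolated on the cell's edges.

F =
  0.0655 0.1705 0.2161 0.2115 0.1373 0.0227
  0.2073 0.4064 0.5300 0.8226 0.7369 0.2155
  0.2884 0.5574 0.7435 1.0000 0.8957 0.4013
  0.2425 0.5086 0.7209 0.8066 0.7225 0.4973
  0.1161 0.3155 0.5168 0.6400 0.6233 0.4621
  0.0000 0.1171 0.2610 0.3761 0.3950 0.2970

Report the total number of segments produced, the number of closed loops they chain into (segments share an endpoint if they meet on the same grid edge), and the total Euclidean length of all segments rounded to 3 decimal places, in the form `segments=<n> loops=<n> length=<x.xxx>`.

segments=16 loops=1 length=12.552

cell (0,1): code 0100 → (0.975,2.000)–(1.000,1.935)
cell (0,2): code 1100 → (0.508,3.000)–(0.975,2.000)
cell (0,3): code 1100 → (0.642,4.000)–(0.508,3.000)
cell (0,4): code 1000 → (1.000,4.412)–(0.642,4.000)
cell (1,0): code 0100 → (1.766,1.000)–(2.000,0.868)
cell (1,1): code 1110 → (1.000,1.935)–(1.766,1.000)
cell (1,4): code 1001 → (2.000,4.756)–(1.000,4.412)
cell (2,0): code 0010 → (2.000,0.868)–(2.725,1.000)
cell (2,1): code 0111 → (2.725,1.000)–(3.000,1.063)
cell (2,4): code 1001 → (3.000,4.890)–(2.000,4.756)
cell (3,1): code 0010 → (3.000,1.063)–(3.975,2.000)
cell (3,2): code 0111 → (3.975,2.000)–(4.000,2.042)
cell (3,4): code 1001 → (4.000,4.628)–(3.000,4.890)
cell (4,2): code 0010 → (4.000,2.042)–(4.447,3.000)
cell (4,3): code 0011 → (4.447,3.000)–(4.444,4.000)
cell (4,4): code 0001 → (4.444,4.000)–(4.000,4.628)
total: 16 segments, chained into 1 closed loop(s), length Σ = 12.552127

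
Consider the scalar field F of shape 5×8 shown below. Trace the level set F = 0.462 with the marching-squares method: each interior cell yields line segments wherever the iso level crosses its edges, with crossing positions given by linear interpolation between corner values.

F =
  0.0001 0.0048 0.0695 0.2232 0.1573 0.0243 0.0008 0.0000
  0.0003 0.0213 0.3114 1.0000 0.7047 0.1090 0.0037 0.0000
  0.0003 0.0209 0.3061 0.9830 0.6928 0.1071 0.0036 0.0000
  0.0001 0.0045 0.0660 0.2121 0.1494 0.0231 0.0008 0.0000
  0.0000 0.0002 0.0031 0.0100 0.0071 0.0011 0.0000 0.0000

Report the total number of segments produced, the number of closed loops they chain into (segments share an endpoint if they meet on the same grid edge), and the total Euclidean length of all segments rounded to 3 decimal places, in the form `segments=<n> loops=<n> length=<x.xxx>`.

segments=8 loops=1 length=7.312

cell (0,2): code 0100 → (0.307,3.000)–(1.000,2.219)
cell (0,3): code 1100 → (0.557,4.000)–(0.307,3.000)
cell (0,4): code 1000 → (1.000,4.407)–(0.557,4.000)
cell (1,2): code 0110 → (1.000,2.219)–(2.000,2.230)
cell (1,4): code 1001 → (2.000,4.394)–(1.000,4.407)
cell (2,2): code 0010 → (2.000,2.230)–(2.676,3.000)
cell (2,3): code 0011 → (2.676,3.000)–(2.425,4.000)
cell (2,4): code 0001 → (2.425,4.000)–(2.000,4.394)
total: 8 segments, chained into 1 closed loop(s), length Σ = 7.311666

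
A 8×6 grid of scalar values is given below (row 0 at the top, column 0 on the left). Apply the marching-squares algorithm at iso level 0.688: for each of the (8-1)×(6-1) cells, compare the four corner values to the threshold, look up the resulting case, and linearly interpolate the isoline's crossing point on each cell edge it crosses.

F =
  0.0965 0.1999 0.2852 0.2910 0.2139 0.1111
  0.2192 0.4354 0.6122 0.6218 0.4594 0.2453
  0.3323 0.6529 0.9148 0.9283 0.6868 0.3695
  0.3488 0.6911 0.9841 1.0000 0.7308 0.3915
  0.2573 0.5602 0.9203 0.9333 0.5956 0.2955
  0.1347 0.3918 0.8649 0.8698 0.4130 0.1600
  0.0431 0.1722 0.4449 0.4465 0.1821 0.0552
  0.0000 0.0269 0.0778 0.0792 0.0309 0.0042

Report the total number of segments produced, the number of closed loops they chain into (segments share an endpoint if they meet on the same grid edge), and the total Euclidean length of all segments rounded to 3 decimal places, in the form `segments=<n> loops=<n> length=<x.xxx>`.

segments=16 loops=1 length=11.810

cell (1,1): code 0100 → (1.250,2.000)–(2.000,1.134)
cell (1,2): code 1100 → (1.216,3.000)–(1.250,2.000)
cell (1,3): code 1000 → (2.000,3.995)–(1.216,3.000)
cell (2,0): code 0100 → (2.919,1.000)–(3.000,0.991)
cell (2,1): code 1110 → (2.000,1.134)–(2.919,1.000)
cell (2,3): code 1101 → (2.027,4.000)–(2.000,3.995)
cell (2,4): code 1000 → (3.000,4.126)–(2.027,4.000)
cell (3,0): code 0010 → (3.000,0.991)–(3.024,1.000)
cell (3,1): code 0111 → (3.024,1.000)–(4.000,1.355)
cell (3,3): code 1011 → (4.000,3.726)–(3.317,4.000)
cell (3,4): code 0001 → (3.317,4.000)–(3.000,4.126)
cell (4,1): code 0110 → (4.000,1.355)–(5.000,1.626)
cell (4,3): code 1001 → (5.000,3.398)–(4.000,3.726)
cell (5,1): code 0010 → (5.000,1.626)–(5.421,2.000)
cell (5,2): code 0011 → (5.421,2.000)–(5.429,3.000)
cell (5,3): code 0001 → (5.429,3.000)–(5.000,3.398)
total: 16 segments, chained into 1 closed loop(s), length Σ = 11.810058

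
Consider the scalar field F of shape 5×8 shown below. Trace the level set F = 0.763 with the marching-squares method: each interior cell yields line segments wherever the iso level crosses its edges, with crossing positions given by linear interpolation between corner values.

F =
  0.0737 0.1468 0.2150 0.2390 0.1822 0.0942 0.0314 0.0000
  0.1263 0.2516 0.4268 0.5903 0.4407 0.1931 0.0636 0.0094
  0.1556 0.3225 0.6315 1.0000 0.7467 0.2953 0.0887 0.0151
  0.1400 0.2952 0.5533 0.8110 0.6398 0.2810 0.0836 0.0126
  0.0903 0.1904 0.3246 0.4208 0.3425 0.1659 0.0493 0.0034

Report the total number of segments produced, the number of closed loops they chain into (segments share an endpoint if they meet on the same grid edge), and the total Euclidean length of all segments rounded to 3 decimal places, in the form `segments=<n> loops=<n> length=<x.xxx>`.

segments=6 loops=1 length=4.789

cell (1,2): code 0100 → (1.422,3.000)–(2.000,2.357)
cell (1,3): code 1000 → (2.000,3.936)–(1.422,3.000)
cell (2,2): code 0110 → (2.000,2.357)–(3.000,2.814)
cell (2,3): code 1001 → (3.000,3.280)–(2.000,3.936)
cell (3,2): code 0010 → (3.000,2.814)–(3.123,3.000)
cell (3,3): code 0001 → (3.123,3.000)–(3.000,3.280)
total: 6 segments, chained into 1 closed loop(s), length Σ = 4.789447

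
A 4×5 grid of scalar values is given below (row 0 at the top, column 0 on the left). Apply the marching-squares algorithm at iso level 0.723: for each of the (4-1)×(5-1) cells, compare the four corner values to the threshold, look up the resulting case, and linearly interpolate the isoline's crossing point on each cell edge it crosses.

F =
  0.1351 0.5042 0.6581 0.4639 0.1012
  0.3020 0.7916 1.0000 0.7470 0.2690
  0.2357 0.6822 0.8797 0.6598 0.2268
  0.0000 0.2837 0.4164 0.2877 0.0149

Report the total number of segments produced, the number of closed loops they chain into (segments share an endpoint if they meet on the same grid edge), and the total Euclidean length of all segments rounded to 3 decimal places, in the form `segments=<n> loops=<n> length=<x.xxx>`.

segments=10 loops=1 length=6.542

cell (0,0): code 0100 → (0.761,1.000)–(1.000,0.860)
cell (0,1): code 1100 → (0.190,2.000)–(0.761,1.000)
cell (0,2): code 1100 → (0.915,3.000)–(0.190,2.000)
cell (0,3): code 1000 → (1.000,3.050)–(0.915,3.000)
cell (1,0): code 0010 → (1.000,0.860)–(1.627,1.000)
cell (1,1): code 0111 → (1.627,1.000)–(2.000,1.207)
cell (1,2): code 1011 → (2.000,2.713)–(1.275,3.000)
cell (1,3): code 0001 → (1.275,3.000)–(1.000,3.050)
cell (2,1): code 0010 → (2.000,1.207)–(2.338,2.000)
cell (2,2): code 0001 → (2.338,2.000)–(2.000,2.713)
total: 10 segments, chained into 1 closed loop(s), length Σ = 6.542080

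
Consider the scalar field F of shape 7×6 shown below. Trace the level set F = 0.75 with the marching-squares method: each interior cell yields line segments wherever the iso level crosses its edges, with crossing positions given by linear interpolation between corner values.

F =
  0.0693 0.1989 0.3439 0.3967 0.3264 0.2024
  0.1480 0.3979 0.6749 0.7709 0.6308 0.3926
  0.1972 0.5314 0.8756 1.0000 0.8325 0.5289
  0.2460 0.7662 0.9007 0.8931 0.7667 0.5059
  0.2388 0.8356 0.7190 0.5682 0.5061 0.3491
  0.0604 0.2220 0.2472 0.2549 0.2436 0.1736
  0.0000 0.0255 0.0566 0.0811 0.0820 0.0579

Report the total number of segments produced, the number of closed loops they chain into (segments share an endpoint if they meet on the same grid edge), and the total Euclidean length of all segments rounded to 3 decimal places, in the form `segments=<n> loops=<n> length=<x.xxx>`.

segments=16 loops=1 length=10.228

cell (0,2): code 0100 → (0.944,3.000)–(1.000,2.782)
cell (0,3): code 1000 → (1.000,3.149)–(0.944,3.000)
cell (1,1): code 0100 → (1.374,2.000)–(2.000,1.635)
cell (1,2): code 1110 → (1.000,2.782)–(1.374,2.000)
cell (1,3): code 1101 → (1.591,4.000)–(1.000,3.149)
cell (1,4): code 1000 → (2.000,4.272)–(1.591,4.000)
cell (2,0): code 0100 → (2.931,1.000)–(3.000,0.969)
cell (2,1): code 1110 → (2.000,1.635)–(2.931,1.000)
cell (2,4): code 1001 → (3.000,4.064)–(2.000,4.272)
cell (3,0): code 0110 → (3.000,0.969)–(4.000,0.857)
cell (3,1): code 1011 → (4.000,1.734)–(3.829,2.000)
cell (3,2): code 0011 → (3.829,2.000)–(3.440,3.000)
cell (3,3): code 0011 → (3.440,3.000)–(3.064,4.000)
cell (3,4): code 0001 → (3.064,4.000)–(3.000,4.064)
cell (4,0): code 0010 → (4.000,0.857)–(4.140,1.000)
cell (4,1): code 0001 → (4.140,1.000)–(4.000,1.734)
total: 16 segments, chained into 1 closed loop(s), length Σ = 10.228271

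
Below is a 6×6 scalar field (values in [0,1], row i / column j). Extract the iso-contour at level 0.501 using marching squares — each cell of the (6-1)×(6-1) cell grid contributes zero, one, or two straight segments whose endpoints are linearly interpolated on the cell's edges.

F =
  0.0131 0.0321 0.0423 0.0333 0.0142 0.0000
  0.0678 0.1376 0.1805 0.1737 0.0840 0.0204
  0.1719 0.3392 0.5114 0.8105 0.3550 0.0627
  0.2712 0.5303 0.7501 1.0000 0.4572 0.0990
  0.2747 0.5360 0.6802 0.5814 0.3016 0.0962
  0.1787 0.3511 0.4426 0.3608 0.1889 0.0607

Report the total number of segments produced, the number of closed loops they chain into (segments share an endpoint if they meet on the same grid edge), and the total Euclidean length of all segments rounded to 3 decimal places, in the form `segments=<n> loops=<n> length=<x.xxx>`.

cell (1,1): code 0100 → (1.969,2.000)–(2.000,1.940)
cell (1,2): code 1100 → (1.514,3.000)–(1.969,2.000)
cell (1,3): code 1000 → (2.000,3.679)–(1.514,3.000)
cell (2,0): code 0100 → (2.847,1.000)–(3.000,0.887)
cell (2,1): code 1110 → (2.000,1.940)–(2.847,1.000)
cell (2,3): code 1001 → (3.000,3.919)–(2.000,3.679)
cell (3,0): code 0110 → (3.000,0.887)–(4.000,0.866)
cell (3,3): code 1001 → (4.000,3.287)–(3.000,3.919)
cell (4,0): code 0010 → (4.000,0.866)–(4.189,1.000)
cell (4,1): code 0011 → (4.189,1.000)–(4.754,2.000)
cell (4,2): code 0011 → (4.754,2.000)–(4.364,3.000)
cell (4,3): code 0001 → (4.364,3.000)–(4.000,3.287)
total: 12 segments, chained into 1 closed loop(s), length Σ = 9.586614

segments=12 loops=1 length=9.587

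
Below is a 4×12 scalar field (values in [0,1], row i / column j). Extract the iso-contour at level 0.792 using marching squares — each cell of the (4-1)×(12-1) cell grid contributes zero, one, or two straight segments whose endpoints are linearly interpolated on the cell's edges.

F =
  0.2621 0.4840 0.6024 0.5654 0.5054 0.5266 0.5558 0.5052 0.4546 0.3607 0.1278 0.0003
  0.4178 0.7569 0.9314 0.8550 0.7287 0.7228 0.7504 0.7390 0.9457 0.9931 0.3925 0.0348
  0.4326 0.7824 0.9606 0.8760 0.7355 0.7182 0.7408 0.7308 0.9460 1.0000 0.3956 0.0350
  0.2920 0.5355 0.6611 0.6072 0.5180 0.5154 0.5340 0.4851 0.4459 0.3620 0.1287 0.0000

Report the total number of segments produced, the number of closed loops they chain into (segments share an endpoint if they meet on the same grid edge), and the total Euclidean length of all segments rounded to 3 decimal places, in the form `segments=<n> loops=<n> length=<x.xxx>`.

cell (0,1): code 0100 → (0.576,2.000)–(1.000,1.201)
cell (0,2): code 1100 → (0.782,3.000)–(0.576,2.000)
cell (0,3): code 1000 → (1.000,3.499)–(0.782,3.000)
cell (0,7): code 0100 → (0.687,8.000)–(1.000,7.256)
cell (0,8): code 1100 → (0.682,9.000)–(0.687,8.000)
cell (0,9): code 1000 → (1.000,9.335)–(0.682,9.000)
cell (1,1): code 0110 → (1.000,1.201)–(2.000,1.054)
cell (1,3): code 1001 → (2.000,3.598)–(1.000,3.499)
cell (1,7): code 0110 → (1.000,7.256)–(2.000,7.284)
cell (1,9): code 1001 → (2.000,9.344)–(1.000,9.335)
cell (2,1): code 0010 → (2.000,1.054)–(2.563,2.000)
cell (2,2): code 0011 → (2.563,2.000)–(2.312,3.000)
cell (2,3): code 0001 → (2.312,3.000)–(2.000,3.598)
cell (2,7): code 0010 → (2.000,7.284)–(2.308,8.000)
cell (2,8): code 0011 → (2.308,8.000)–(2.326,9.000)
cell (2,9): code 0001 → (2.326,9.000)–(2.000,9.344)
total: 16 segments, chained into 2 closed loop(s), length Σ = 13.813847

segments=16 loops=2 length=13.814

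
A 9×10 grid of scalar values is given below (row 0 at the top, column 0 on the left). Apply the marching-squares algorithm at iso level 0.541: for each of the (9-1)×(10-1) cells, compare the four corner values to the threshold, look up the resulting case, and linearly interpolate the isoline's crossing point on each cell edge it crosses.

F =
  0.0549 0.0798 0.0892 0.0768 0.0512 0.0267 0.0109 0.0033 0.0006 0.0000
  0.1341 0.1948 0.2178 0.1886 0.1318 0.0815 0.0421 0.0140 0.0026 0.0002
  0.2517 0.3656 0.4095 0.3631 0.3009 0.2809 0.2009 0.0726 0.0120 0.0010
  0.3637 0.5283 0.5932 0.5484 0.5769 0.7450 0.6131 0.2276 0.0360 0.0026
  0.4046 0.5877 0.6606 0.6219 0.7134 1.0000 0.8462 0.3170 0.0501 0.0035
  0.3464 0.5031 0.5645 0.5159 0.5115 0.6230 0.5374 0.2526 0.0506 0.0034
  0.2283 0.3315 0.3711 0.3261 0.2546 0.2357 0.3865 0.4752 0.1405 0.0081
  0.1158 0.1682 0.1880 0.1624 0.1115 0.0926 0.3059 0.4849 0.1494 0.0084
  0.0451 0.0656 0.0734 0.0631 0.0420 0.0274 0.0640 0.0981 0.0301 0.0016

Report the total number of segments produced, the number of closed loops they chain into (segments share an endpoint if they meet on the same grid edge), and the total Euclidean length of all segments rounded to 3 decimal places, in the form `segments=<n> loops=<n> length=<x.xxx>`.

segments=20 loops=1 length=14.493

cell (2,1): code 0100 → (2.716,2.000)–(3.000,1.196)
cell (2,2): code 1100 → (2.960,3.000)–(2.716,2.000)
cell (2,3): code 1100 → (2.870,4.000)–(2.960,3.000)
cell (2,4): code 1100 → (2.560,5.000)–(2.870,4.000)
cell (2,5): code 1100 → (2.825,6.000)–(2.560,5.000)
cell (2,6): code 1000 → (3.000,6.187)–(2.825,6.000)
cell (3,0): code 0100 → (3.214,1.000)–(4.000,0.745)
cell (3,1): code 1110 → (3.000,1.196)–(3.214,1.000)
cell (3,6): code 1001 → (4.000,6.577)–(3.000,6.187)
cell (4,0): code 0010 → (4.000,0.745)–(4.552,1.000)
cell (4,1): code 0111 → (4.552,1.000)–(5.000,1.617)
cell (4,2): code 1011 → (5.000,2.484)–(4.763,3.000)
cell (4,3): code 0011 → (4.763,3.000)–(4.854,4.000)
cell (4,4): code 0111 → (4.854,4.000)–(5.000,4.265)
cell (4,5): code 1011 → (5.000,5.958)–(4.988,6.000)
cell (4,6): code 0001 → (4.988,6.000)–(4.000,6.577)
cell (5,1): code 0010 → (5.000,1.617)–(5.122,2.000)
cell (5,2): code 0001 → (5.122,2.000)–(5.000,2.484)
cell (5,4): code 0010 → (5.000,4.265)–(5.212,5.000)
cell (5,5): code 0001 → (5.212,5.000)–(5.000,5.958)
total: 20 segments, chained into 1 closed loop(s), length Σ = 14.493111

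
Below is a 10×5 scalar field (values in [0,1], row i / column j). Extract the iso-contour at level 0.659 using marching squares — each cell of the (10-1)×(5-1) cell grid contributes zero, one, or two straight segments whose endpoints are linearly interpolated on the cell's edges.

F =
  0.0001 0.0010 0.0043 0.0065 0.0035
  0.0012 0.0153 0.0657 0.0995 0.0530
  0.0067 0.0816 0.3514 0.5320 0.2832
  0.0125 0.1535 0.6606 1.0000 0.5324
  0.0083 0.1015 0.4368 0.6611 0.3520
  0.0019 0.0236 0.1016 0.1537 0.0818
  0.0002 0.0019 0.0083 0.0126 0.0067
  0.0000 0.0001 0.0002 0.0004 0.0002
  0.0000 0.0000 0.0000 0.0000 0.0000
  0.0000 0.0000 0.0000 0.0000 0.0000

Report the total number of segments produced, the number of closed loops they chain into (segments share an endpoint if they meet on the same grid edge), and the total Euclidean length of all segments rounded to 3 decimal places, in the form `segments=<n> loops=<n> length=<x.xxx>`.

cell (2,1): code 0100 → (2.995,2.000)–(3.000,1.997)
cell (2,2): code 1100 → (2.271,3.000)–(2.995,2.000)
cell (2,3): code 1000 → (3.000,3.729)–(2.271,3.000)
cell (3,1): code 0010 → (3.000,1.997)–(3.007,2.000)
cell (3,2): code 0111 → (3.007,2.000)–(4.000,2.991)
cell (3,3): code 1001 → (4.000,3.007)–(3.000,3.729)
cell (4,2): code 0010 → (4.000,2.991)–(4.004,3.000)
cell (4,3): code 0001 → (4.004,3.000)–(4.000,3.007)
total: 8 segments, chained into 1 closed loop(s), length Σ = 4.933420

segments=8 loops=1 length=4.933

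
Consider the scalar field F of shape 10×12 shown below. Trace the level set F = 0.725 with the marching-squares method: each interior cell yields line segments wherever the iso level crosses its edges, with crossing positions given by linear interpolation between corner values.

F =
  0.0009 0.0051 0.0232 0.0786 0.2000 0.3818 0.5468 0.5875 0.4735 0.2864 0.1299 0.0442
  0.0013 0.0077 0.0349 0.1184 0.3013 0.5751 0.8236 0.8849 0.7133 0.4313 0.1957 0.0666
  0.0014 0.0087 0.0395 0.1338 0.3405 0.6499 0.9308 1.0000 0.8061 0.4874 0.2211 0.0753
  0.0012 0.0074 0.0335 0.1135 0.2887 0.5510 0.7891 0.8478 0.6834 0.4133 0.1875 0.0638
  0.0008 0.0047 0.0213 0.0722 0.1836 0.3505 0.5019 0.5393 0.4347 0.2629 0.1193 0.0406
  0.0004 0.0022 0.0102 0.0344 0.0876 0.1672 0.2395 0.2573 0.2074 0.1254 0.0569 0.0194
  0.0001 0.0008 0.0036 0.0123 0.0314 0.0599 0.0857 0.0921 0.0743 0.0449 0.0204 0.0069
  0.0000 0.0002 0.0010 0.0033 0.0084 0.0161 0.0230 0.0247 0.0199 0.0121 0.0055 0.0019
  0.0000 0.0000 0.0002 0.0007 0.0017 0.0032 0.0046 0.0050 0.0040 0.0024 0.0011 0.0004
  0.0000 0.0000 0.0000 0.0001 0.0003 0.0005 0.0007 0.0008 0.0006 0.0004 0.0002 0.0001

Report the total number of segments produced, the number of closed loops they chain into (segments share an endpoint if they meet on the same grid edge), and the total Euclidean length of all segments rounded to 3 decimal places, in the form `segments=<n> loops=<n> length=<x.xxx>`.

cell (0,5): code 0100 → (0.644,6.000)–(1.000,5.603)
cell (0,6): code 1100 → (0.462,7.000)–(0.644,6.000)
cell (0,7): code 1000 → (1.000,7.932)–(0.462,7.000)
cell (1,5): code 0110 → (1.000,5.603)–(2.000,5.267)
cell (1,7): code 1101 → (1.126,8.000)–(1.000,7.932)
cell (1,8): code 1000 → (2.000,8.254)–(1.126,8.000)
cell (2,5): code 0110 → (2.000,5.267)–(3.000,5.731)
cell (2,7): code 1011 → (3.000,7.747)–(2.661,8.000)
cell (2,8): code 0001 → (2.661,8.000)–(2.000,8.254)
cell (3,5): code 0010 → (3.000,5.731)–(3.223,6.000)
cell (3,6): code 0011 → (3.223,6.000)–(3.398,7.000)
cell (3,7): code 0001 → (3.398,7.000)–(3.000,7.747)
total: 12 segments, chained into 1 closed loop(s), length Σ = 9.178554

segments=12 loops=1 length=9.179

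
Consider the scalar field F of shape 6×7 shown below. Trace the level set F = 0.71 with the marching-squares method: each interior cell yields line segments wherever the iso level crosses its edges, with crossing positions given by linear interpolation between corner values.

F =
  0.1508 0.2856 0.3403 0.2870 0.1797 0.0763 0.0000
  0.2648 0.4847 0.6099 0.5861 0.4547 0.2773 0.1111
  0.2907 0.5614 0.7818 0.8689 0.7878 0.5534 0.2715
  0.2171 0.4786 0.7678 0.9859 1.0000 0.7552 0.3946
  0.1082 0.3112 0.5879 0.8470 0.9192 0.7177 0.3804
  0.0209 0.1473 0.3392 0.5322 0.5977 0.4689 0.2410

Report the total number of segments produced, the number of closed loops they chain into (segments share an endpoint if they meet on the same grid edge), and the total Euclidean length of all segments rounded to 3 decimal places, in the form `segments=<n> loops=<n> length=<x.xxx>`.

segments=14 loops=1 length=10.420

cell (1,1): code 0100 → (1.582,2.000)–(2.000,1.674)
cell (1,2): code 1100 → (1.438,3.000)–(1.582,2.000)
cell (1,3): code 1100 → (1.766,4.000)–(1.438,3.000)
cell (1,4): code 1000 → (2.000,4.332)–(1.766,4.000)
cell (2,1): code 0110 → (2.000,1.674)–(3.000,1.800)
cell (2,4): code 1101 → (2.776,5.000)–(2.000,4.332)
cell (2,5): code 1000 → (3.000,5.125)–(2.776,5.000)
cell (3,1): code 0010 → (3.000,1.800)–(3.321,2.000)
cell (3,2): code 0111 → (3.321,2.000)–(4.000,2.471)
cell (3,5): code 1001 → (4.000,5.023)–(3.000,5.125)
cell (4,2): code 0010 → (4.000,2.471)–(4.435,3.000)
cell (4,3): code 0011 → (4.435,3.000)–(4.651,4.000)
cell (4,4): code 0011 → (4.651,4.000)–(4.031,5.000)
cell (4,5): code 0001 → (4.031,5.000)–(4.000,5.023)
total: 14 segments, chained into 1 closed loop(s), length Σ = 10.419568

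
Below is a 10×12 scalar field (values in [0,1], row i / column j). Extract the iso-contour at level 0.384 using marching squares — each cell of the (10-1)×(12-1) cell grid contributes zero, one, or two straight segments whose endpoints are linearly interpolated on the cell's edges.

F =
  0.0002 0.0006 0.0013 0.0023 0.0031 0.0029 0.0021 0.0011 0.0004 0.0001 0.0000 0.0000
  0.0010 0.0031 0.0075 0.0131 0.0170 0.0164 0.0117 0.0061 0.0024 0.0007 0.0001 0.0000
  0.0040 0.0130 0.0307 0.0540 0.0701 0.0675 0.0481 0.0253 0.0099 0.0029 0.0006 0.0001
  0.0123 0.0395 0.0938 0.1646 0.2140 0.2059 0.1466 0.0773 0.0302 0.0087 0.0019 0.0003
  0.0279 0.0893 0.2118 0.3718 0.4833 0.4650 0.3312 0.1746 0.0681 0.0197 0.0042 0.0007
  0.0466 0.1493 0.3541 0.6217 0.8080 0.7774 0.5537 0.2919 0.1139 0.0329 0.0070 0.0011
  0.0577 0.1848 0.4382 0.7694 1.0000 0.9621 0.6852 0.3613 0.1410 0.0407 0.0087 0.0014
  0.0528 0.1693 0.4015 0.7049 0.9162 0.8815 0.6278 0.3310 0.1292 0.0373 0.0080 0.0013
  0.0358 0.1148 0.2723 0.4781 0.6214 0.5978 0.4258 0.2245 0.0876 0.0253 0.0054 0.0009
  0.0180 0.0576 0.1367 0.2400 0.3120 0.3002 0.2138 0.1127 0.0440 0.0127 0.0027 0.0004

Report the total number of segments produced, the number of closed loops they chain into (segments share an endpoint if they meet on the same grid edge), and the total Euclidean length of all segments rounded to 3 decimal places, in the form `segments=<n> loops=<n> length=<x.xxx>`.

cell (3,3): code 0100 → (3.631,4.000)–(4.000,3.109)
cell (3,4): code 1100 → (3.687,5.000)–(3.631,4.000)
cell (3,5): code 1000 → (4.000,5.605)–(3.687,5.000)
cell (4,2): code 0100 → (4.049,3.000)–(5.000,2.112)
cell (4,3): code 1110 → (4.000,3.109)–(4.049,3.000)
cell (4,5): code 1101 → (4.237,6.000)–(4.000,5.605)
cell (4,6): code 1000 → (5.000,6.648)–(4.237,6.000)
cell (5,1): code 0100 → (5.356,2.000)–(6.000,1.786)
cell (5,2): code 1110 → (5.000,2.112)–(5.356,2.000)
cell (5,6): code 1001 → (6.000,6.930)–(5.000,6.648)
cell (6,1): code 0110 → (6.000,1.786)–(7.000,1.925)
cell (6,6): code 1001 → (7.000,6.821)–(6.000,6.930)
cell (7,1): code 0010 → (7.000,1.925)–(7.135,2.000)
cell (7,2): code 0111 → (7.135,2.000)–(8.000,2.543)
cell (7,6): code 1001 → (8.000,6.208)–(7.000,6.821)
cell (8,2): code 0010 → (8.000,2.543)–(8.395,3.000)
cell (8,3): code 0011 → (8.395,3.000)–(8.767,4.000)
cell (8,4): code 0011 → (8.767,4.000)–(8.718,5.000)
cell (8,5): code 0011 → (8.718,5.000)–(8.197,6.000)
cell (8,6): code 0001 → (8.197,6.000)–(8.000,6.208)
total: 20 segments, chained into 1 closed loop(s), length Σ = 16.071259

segments=20 loops=1 length=16.071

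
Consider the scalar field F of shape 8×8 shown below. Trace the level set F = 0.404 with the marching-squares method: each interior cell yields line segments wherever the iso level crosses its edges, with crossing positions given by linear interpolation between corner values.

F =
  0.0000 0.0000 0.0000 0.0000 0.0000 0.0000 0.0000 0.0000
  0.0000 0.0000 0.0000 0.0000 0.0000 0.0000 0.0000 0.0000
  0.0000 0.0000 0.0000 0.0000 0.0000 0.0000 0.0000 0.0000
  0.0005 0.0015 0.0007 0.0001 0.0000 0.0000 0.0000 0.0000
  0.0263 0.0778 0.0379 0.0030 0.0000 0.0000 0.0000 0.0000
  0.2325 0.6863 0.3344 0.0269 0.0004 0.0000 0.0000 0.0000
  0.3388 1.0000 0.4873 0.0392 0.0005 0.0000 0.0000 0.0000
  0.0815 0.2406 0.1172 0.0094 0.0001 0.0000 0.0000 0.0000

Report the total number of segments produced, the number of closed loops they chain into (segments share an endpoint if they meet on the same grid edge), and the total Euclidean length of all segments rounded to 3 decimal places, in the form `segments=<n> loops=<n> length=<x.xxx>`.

segments=8 loops=1 length=6.446

cell (4,0): code 0100 → (4.536,1.000)–(5.000,0.378)
cell (4,1): code 1000 → (5.000,1.802)–(4.536,1.000)
cell (5,0): code 0110 → (5.000,0.378)–(6.000,0.099)
cell (5,1): code 1101 → (5.455,2.000)–(5.000,1.802)
cell (5,2): code 1000 → (6.000,2.186)–(5.455,2.000)
cell (6,0): code 0010 → (6.000,0.099)–(6.785,1.000)
cell (6,1): code 0011 → (6.785,1.000)–(6.225,2.000)
cell (6,2): code 0001 → (6.225,2.000)–(6.000,2.186)
total: 8 segments, chained into 1 closed loop(s), length Σ = 6.446063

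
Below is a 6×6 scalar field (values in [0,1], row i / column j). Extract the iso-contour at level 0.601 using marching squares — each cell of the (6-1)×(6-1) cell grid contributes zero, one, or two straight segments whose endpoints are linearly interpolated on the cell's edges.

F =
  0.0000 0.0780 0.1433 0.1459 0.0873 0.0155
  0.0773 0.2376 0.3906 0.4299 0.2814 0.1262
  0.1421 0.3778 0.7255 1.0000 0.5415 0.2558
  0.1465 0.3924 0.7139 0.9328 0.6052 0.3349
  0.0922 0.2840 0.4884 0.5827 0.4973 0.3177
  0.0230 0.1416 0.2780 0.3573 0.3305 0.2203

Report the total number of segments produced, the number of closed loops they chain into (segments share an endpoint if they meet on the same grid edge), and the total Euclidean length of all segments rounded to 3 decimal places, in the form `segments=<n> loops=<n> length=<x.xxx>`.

segments=10 loops=1 length=7.796

cell (1,1): code 0100 → (1.628,2.000)–(2.000,1.642)
cell (1,2): code 1100 → (1.300,3.000)–(1.628,2.000)
cell (1,3): code 1000 → (2.000,3.870)–(1.300,3.000)
cell (2,1): code 0110 → (2.000,1.642)–(3.000,1.649)
cell (2,3): code 1101 → (2.934,4.000)–(2.000,3.870)
cell (2,4): code 1000 → (3.000,4.016)–(2.934,4.000)
cell (3,1): code 0010 → (3.000,1.649)–(3.501,2.000)
cell (3,2): code 0011 → (3.501,2.000)–(3.948,3.000)
cell (3,3): code 0011 → (3.948,3.000)–(3.039,4.000)
cell (3,4): code 0001 → (3.039,4.000)–(3.000,4.016)
total: 10 segments, chained into 1 closed loop(s), length Σ = 7.796264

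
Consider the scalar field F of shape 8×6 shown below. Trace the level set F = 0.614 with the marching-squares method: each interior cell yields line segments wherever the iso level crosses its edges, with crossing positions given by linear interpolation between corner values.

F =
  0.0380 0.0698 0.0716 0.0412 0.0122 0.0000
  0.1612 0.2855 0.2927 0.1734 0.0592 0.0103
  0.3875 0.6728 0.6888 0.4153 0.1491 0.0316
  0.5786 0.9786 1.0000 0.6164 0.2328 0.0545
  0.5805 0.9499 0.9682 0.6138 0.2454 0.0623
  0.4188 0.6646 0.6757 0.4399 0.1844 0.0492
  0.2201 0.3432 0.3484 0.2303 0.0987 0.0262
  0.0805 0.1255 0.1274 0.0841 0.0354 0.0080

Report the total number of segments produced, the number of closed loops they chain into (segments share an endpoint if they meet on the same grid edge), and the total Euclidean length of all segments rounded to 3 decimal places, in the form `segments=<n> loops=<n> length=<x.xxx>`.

segments=14 loops=1 length=10.100

cell (1,0): code 0100 → (1.848,1.000)–(2.000,0.794)
cell (1,1): code 1100 → (1.811,2.000)–(1.848,1.000)
cell (1,2): code 1000 → (2.000,2.273)–(1.811,2.000)
cell (2,0): code 0110 → (2.000,0.794)–(3.000,0.088)
cell (2,2): code 1101 → (2.988,3.000)–(2.000,2.273)
cell (2,3): code 1000 → (3.000,3.006)–(2.988,3.000)
cell (3,0): code 0110 → (3.000,0.088)–(4.000,0.091)
cell (3,2): code 1011 → (4.000,2.999)–(3.923,3.000)
cell (3,3): code 0001 → (3.923,3.000)–(3.000,3.006)
cell (4,0): code 0110 → (4.000,0.091)–(5.000,0.794)
cell (4,2): code 1001 → (5.000,2.262)–(4.000,2.999)
cell (5,0): code 0010 → (5.000,0.794)–(5.157,1.000)
cell (5,1): code 0011 → (5.157,1.000)–(5.189,2.000)
cell (5,2): code 0001 → (5.189,2.000)–(5.000,2.262)
total: 14 segments, chained into 1 closed loop(s), length Σ = 10.100174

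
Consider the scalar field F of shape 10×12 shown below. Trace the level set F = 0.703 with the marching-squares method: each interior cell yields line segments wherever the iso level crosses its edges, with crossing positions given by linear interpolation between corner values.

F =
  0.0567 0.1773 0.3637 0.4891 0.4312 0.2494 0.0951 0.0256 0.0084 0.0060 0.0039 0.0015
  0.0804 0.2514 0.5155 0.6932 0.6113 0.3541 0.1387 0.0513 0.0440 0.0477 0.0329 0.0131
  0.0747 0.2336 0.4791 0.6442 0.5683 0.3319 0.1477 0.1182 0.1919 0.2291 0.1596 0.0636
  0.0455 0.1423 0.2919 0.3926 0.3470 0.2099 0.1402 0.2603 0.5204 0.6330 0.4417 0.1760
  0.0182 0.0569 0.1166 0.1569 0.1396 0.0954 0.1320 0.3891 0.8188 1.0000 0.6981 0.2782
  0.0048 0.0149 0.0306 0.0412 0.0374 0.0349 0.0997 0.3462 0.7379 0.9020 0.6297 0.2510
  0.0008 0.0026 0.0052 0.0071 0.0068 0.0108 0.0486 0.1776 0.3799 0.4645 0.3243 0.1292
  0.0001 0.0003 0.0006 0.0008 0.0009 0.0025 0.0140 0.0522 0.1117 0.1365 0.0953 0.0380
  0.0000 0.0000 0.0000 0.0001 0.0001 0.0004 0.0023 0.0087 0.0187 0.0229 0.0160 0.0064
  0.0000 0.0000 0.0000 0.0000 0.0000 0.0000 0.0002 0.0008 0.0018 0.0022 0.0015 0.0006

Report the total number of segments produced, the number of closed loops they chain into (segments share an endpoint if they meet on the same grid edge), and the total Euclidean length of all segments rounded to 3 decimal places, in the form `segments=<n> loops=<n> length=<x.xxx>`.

segments=8 loops=1 length=6.934

cell (3,7): code 0100 → (3.612,8.000)–(4.000,7.731)
cell (3,8): code 1100 → (3.191,9.000)–(3.612,8.000)
cell (3,9): code 1000 → (4.000,9.984)–(3.191,9.000)
cell (4,7): code 0110 → (4.000,7.731)–(5.000,7.911)
cell (4,9): code 1001 → (5.000,9.731)–(4.000,9.984)
cell (5,7): code 0010 → (5.000,7.911)–(5.097,8.000)
cell (5,8): code 0011 → (5.097,8.000)–(5.455,9.000)
cell (5,9): code 0001 → (5.455,9.000)–(5.000,9.731)
total: 8 segments, chained into 1 closed loop(s), length Σ = 6.933852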